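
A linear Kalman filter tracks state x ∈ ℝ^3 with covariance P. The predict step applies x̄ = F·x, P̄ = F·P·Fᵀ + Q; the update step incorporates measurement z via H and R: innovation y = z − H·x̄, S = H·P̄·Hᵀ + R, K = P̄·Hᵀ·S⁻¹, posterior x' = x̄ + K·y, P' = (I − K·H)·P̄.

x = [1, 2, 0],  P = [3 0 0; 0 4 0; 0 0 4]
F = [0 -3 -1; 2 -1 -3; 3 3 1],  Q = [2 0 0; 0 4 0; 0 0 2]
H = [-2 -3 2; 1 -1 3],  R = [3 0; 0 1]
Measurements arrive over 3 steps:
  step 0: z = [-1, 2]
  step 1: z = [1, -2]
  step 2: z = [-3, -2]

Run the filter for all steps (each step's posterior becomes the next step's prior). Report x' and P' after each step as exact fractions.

step 0: x̄ = F·x = [-6, 0, 9]
step 0: P̄ = F·P·Fᵀ + Q = [42 24 -40; 24 56 -6; -40 -6 69]
step 0: y = z − H·x̄ = [-31, -19]
step 0: S = H·P̄·Hᵀ + R = [1631 700; 700 468]
step 0: K = P̄·Hᵀ·S⁻¹ = [-9762/68327 -83/19522; -17926/68327 5575/19522; -2663/68327 16709/39044]
step 0: x' = x̄ + K·y = [-203641/136654, 369937/136654, 567687/273308]
step 0: P' = (I − K·H)·P̄ = [536271/68327 -600413/68327 -757983/136654; -600413/68327 714809/68327 889823/136654; -757983/136654 889823/136654 1137525/273308]
step 1: x̄ = F·x = [-398187/39044, -465357/39044, 1565463/273308]
step 1: P̄ = F·P·Fᵀ + Q = [5442163/39044 6746941/39044 -1626537/39044; 6746941/39044 8749515/39044 -1929919/39044; -1626537/39044 -1929919/39044 5075365/273308]
step 1: y = z − H·x̄ = [-18204733/273308, -132865/6356]
step 1: S = H·P̄·Hᵀ + R = [1544663705/273308 6626045/6356; 6626045/6356 1478563/6356]
step 1: K = P̄·Hᵀ·S⁻¹ = [-10850582293/62301807890 1240855633/12460361578; -2827392045/12460361578 1980450961/12460361578; -1000485999/62301807890 4297008055/12460361578]
step 1: x' = x̄ + K·y = [-21164194426/31150903945, -791050102/6230180789, -12812411468/31150903945]
step 1: P' = (I − K·H)·P̄ = [112758058089/62301807890 -22628590507/12460361578 -73232244153/62301807890; -22628590507/12460361578 30062307769/12460361578 18223783079/12460361578; -73232244153/62301807890 18223783079/12460361578 61945399941/62301807890]
step 2: x̄ = F·x = [24678162998/31150903945, 64096062/31150903945, -88170746276/31150903945]
step 2: P̄ = F·P·Fᵀ + Q = [1043033178848/31150903945 1186641086912/31150903945 -361739718321/31150903945; 1186641086912/31150903945 1643065917288/31150903945 -349107385154/31150903945; -361739718321/31150903945 -349107385154/31150903945 624922269949/62301807890]
step 2: y = z − H·x̄ = [132437394899/31150903945, 177596364002/31150903945]
step 2: S = H·P̄·Hᵀ + R = [41625922634077/31150903945 8818397227081/31150903945; 8818397227081/31150903945 6160648084051/62301807890]
step 2: K = P̄·Hᵀ·S⁻¹ = [-563947904409520/3239533638942749 322138195789094/3239533638942749; -730899751412472/3239533638942749 510960981564140/3239533638942749; -49771684182930/3239533638942749 1115034859816547/3239533638942749]
step 2: x' = x̄ + K·y = [2005351762799178/3239533638942749, -187667272771898/3239533638942749, -3023912052508260/3239533638942749]
step 2: P' = (I − K·H)·P̄ = [5866426121829378/3239533638942749 -5887371634767308/3239533638942749 -3810553186935864/3239533638942749; -5887371634767308/3239533638942749 7814141829139856/3239533638942749 4737491481823768/3239533638942749; -3810553186935864/3239533638942749 4737491481823768/3239533638942749 3221026509525393/3239533638942749]

step 0: x' = [-203641/136654, 369937/136654, 567687/273308], P' = [536271/68327 -600413/68327 -757983/136654; -600413/68327 714809/68327 889823/136654; -757983/136654 889823/136654 1137525/273308]
step 1: x' = [-21164194426/31150903945, -791050102/6230180789, -12812411468/31150903945], P' = [112758058089/62301807890 -22628590507/12460361578 -73232244153/62301807890; -22628590507/12460361578 30062307769/12460361578 18223783079/12460361578; -73232244153/62301807890 18223783079/12460361578 61945399941/62301807890]
step 2: x' = [2005351762799178/3239533638942749, -187667272771898/3239533638942749, -3023912052508260/3239533638942749], P' = [5866426121829378/3239533638942749 -5887371634767308/3239533638942749 -3810553186935864/3239533638942749; -5887371634767308/3239533638942749 7814141829139856/3239533638942749 4737491481823768/3239533638942749; -3810553186935864/3239533638942749 4737491481823768/3239533638942749 3221026509525393/3239533638942749]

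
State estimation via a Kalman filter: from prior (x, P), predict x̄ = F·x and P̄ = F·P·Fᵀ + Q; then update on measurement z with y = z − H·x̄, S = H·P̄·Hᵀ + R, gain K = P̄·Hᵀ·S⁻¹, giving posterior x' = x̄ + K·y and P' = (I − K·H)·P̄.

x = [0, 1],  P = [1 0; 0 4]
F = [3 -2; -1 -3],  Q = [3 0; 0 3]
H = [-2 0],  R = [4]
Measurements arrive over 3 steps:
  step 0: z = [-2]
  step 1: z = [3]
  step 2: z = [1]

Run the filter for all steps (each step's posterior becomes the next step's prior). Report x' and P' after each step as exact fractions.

step 0: x̄ = F·x = [-2, -3]
step 0: P̄ = F·P·Fᵀ + Q = [28 21; 21 40]
step 0: y = z − H·x̄ = [-6]
step 0: S = H·P̄·Hᵀ + R = [116]
step 0: K = P̄·Hᵀ·S⁻¹ = [-14/29; -21/58]
step 0: x' = x̄ + K·y = [26/29, -24/29]
step 0: P' = (I − K·H)·P̄ = [28/29 21/29; 21/29 719/29]
step 1: x̄ = F·x = [126/29, 46/29]
step 1: P̄ = F·P·Fᵀ + Q = [2963/29 4083/29; 4083/29 6712/29]
step 1: y = z − H·x̄ = [339/29]
step 1: S = H·P̄·Hᵀ + R = [11968/29]
step 1: K = P̄·Hᵀ·S⁻¹ = [-2963/5984; -4083/5984]
step 1: x' = x̄ + K·y = [-8637/5984, -38237/5984]
step 1: P' = (I − K·H)·P̄ = [2963/2992 4083/2992; 4083/2992 117635/2992]
step 2: x̄ = F·x = [50563/5984, 30837/1496]
step 2: P̄ = F·P·Fᵀ + Q = [457187/2992 167085/748; 167085/748 68447/187]
step 2: y = z − H·x̄ = [53555/2992]
step 2: S = H·P̄·Hᵀ + R = [460179/748]
step 2: K = P̄·Hᵀ·S⁻¹ = [-457187/920358; -37130/51131]
step 2: x' = x̄ + K·y = [-203312/460179, 389357/51131]
step 2: P' = (I − K·H)·P̄ = [457187/460179 74260/51131; 74260/51131 2127436/51131]

step 0: x' = [26/29, -24/29], P' = [28/29 21/29; 21/29 719/29]
step 1: x' = [-8637/5984, -38237/5984], P' = [2963/2992 4083/2992; 4083/2992 117635/2992]
step 2: x' = [-203312/460179, 389357/51131], P' = [457187/460179 74260/51131; 74260/51131 2127436/51131]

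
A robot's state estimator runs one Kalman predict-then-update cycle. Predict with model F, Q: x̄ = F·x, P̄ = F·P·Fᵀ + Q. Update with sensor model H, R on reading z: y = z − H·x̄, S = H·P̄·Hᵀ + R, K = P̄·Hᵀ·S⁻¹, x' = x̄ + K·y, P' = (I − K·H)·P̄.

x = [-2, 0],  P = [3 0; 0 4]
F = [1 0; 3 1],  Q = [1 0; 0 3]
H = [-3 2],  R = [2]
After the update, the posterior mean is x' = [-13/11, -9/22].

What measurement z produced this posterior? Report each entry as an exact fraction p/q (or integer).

x̄ = F·x = [-2, -6]
P̄ = F·P·Fᵀ + Q = [4 9; 9 34]
S = H·P̄·Hᵀ + R = [66]
K = P̄·Hᵀ·S⁻¹ = [1/11; 41/66]
x' − x̄ = [9/11, 123/22] = K·y
y = (KᵀK)⁻¹·Kᵀ·(x' − x̄) = [9]
z = y + H·x̄ = [9] + [-6] = [3]

z = [3]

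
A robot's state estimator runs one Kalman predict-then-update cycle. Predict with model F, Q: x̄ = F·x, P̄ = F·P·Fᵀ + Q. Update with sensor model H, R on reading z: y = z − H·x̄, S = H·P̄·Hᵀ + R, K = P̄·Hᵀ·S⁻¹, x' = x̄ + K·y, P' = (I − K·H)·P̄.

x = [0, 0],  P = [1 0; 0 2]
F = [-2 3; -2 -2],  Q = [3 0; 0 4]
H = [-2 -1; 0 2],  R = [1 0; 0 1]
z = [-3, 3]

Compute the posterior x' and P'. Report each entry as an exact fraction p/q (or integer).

x' = [822/1105, 96/65]
P' = [341/1105 -8/65; -8/65 16/65]

x̄ = F·x = [0, 0]
P̄ = F·P·Fᵀ + Q = [25 -8; -8 16]
y = z − H·x̄ = [-3, 3]
S = H·P̄·Hᵀ + R = [85 0; 0 65]
K = P̄·Hᵀ·S⁻¹ = [-42/85 -16/65; 0 32/65]
x' = x̄ + K·y = [822/1105, 96/65]
P' = (I − K·H)·P̄ = [341/1105 -8/65; -8/65 16/65]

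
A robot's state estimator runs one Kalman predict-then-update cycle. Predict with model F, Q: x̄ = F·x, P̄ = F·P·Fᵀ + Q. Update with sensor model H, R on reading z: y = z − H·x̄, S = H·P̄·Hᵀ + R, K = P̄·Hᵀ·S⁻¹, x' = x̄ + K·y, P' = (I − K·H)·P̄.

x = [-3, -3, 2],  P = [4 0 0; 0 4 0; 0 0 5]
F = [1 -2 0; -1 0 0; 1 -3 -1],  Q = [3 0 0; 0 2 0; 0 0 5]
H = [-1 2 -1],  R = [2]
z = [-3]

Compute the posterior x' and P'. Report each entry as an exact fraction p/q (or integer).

x' = [679/187, 521/187, 920/187]
P' = [820/187 432/187 162/187; 432/187 722/187 972/187; 162/187 972/187 1954/187]

x̄ = F·x = [3, 3, 4]
P̄ = F·P·Fᵀ + Q = [23 -4 28; -4 6 -4; 28 -4 50]
y = z − H·x̄ = [-2]
S = H·P̄·Hᵀ + R = [187]
K = P̄·Hᵀ·S⁻¹ = [-59/187; 20/187; -86/187]
x' = x̄ + K·y = [679/187, 521/187, 920/187]
P' = (I − K·H)·P̄ = [820/187 432/187 162/187; 432/187 722/187 972/187; 162/187 972/187 1954/187]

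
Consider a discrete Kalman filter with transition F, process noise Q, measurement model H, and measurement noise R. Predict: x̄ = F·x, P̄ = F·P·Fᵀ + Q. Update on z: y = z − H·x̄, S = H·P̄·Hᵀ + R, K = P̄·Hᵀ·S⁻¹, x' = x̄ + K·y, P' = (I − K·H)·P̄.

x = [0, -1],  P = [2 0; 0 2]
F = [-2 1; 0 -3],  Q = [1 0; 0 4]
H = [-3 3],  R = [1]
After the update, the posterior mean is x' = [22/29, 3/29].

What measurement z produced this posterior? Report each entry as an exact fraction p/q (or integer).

z = [-2]

x̄ = F·x = [-1, 3]
P̄ = F·P·Fᵀ + Q = [11 -6; -6 22]
S = H·P̄·Hᵀ + R = [406]
K = P̄·Hᵀ·S⁻¹ = [-51/406; 6/29]
x' − x̄ = [51/29, -84/29] = K·y
y = (KᵀK)⁻¹·Kᵀ·(x' − x̄) = [-14]
z = y + H·x̄ = [-14] + [12] = [-2]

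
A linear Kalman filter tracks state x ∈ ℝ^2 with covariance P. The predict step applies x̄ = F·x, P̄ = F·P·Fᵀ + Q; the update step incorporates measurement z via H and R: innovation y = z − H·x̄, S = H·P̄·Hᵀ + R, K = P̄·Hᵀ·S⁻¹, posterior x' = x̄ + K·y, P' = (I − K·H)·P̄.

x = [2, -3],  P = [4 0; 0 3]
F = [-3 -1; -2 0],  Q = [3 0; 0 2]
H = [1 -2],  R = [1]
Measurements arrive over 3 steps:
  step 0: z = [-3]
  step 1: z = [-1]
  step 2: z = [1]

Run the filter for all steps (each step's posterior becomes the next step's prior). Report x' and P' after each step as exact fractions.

step 0: x' = [-9/19, 20/19], P' = [762/19 384/19; 384/19 198/19]
step 1: x' = [-17/14, -2/21], P' = [41403/140 5228/35; 5228/35 7946/105]
step 2: x' = [-320781/35561, -177726/35561], P' = [20167269/35561 10190690/35561; 10190690/35561 5157658/35561]

step 0: x̄ = F·x = [-3, -4]
step 0: P̄ = F·P·Fᵀ + Q = [42 24; 24 18]
step 0: y = z − H·x̄ = [-8]
step 0: S = H·P̄·Hᵀ + R = [19]
step 0: K = P̄·Hᵀ·S⁻¹ = [-6/19; -12/19]
step 0: x' = x̄ + K·y = [-9/19, 20/19]
step 0: P' = (I − K·H)·P̄ = [762/19 384/19; 384/19 198/19]
step 1: x̄ = F·x = [7/19, 18/19]
step 1: P̄ = F·P·Fᵀ + Q = [9417/19 5340/19; 5340/19 3086/19]
step 1: y = z − H·x̄ = [10/19]
step 1: S = H·P̄·Hᵀ + R = [420/19]
step 1: K = P̄·Hᵀ·S⁻¹ = [-421/140; -208/105]
step 1: x' = x̄ + K·y = [-17/14, -2/21]
step 1: P' = (I − K·H)·P̄ = [41403/140 5228/35; 5228/35 7946/105]
step 2: x̄ = F·x = [157/42, 17/7]
step 2: P̄ = F·P·Fᵀ + Q = [1527341/420 145121/70; 145121/70 41473/35]
step 2: y = z − H·x̄ = [89/42]
step 2: S = H·P̄·Hᵀ + R = [35561/420]
step 2: K = P̄·Hᵀ·S⁻¹ = [-214111/35561; -124626/35561]
step 2: x' = x̄ + K·y = [-320781/35561, -177726/35561]
step 2: P' = (I − K·H)·P̄ = [20167269/35561 10190690/35561; 10190690/35561 5157658/35561]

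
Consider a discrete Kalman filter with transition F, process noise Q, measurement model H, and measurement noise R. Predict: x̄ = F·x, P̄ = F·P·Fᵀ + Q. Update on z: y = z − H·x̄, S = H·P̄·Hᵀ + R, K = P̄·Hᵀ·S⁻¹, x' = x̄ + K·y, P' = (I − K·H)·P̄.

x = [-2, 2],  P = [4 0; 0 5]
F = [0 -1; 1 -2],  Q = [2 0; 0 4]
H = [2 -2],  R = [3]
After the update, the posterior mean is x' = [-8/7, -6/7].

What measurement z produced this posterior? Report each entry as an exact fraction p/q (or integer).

z = [-1]

x̄ = F·x = [-2, -6]
P̄ = F·P·Fᵀ + Q = [7 10; 10 28]
S = H·P̄·Hᵀ + R = [63]
K = P̄·Hᵀ·S⁻¹ = [-2/21; -4/7]
x' − x̄ = [6/7, 36/7] = K·y
y = (KᵀK)⁻¹·Kᵀ·(x' − x̄) = [-9]
z = y + H·x̄ = [-9] + [8] = [-1]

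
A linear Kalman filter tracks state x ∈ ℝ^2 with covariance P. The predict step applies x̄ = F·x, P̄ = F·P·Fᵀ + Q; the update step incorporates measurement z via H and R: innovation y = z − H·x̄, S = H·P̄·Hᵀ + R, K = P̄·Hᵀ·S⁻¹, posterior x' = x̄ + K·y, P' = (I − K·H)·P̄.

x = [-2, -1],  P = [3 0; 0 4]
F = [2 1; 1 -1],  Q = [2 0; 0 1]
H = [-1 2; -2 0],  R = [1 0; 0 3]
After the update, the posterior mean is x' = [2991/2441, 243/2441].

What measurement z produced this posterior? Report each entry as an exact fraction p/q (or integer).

x̄ = F·x = [-5, -1]
P̄ = F·P·Fᵀ + Q = [18 2; 2 8]
S = H·P̄·Hᵀ + R = [43 28; 28 75]
K = P̄·Hᵀ·S⁻¹ = [-42/2441 -1156/2441; 1162/2441 -564/2441]
x' − x̄ = [15196/2441, 2684/2441] = K·y
y = (KᵀK)⁻¹·Kᵀ·(x' − x̄) = [-4, -13]
z = y + H·x̄ = [-4, -13] + [3, 10] = [-1, -3]

z = [-1, -3]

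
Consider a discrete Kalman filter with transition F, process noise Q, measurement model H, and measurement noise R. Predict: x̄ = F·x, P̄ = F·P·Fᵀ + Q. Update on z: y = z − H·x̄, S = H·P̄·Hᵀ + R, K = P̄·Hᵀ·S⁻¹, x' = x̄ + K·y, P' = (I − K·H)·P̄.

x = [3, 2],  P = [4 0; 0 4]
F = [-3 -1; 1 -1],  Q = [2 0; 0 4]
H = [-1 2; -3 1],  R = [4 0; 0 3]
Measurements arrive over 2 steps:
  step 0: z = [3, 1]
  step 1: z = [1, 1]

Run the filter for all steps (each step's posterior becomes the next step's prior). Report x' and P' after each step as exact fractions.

step 0: x' = [-901/6565, 7009/6565], P' = [3772/6565 3912/6565; 3912/6565 8652/6565]
step 1: x' = [-2455259/6340929, -3898/2113643], P' = [3421196/6340929 1115064/2113643; 1115064/2113643 2455332/2113643]

step 0: x̄ = F·x = [-11, 1]
step 0: P̄ = F·P·Fᵀ + Q = [42 -8; -8 12]
step 0: y = z − H·x̄ = [-10, -33]
step 0: S = H·P̄·Hᵀ + R = [126 206; 206 441]
step 0: K = P̄·Hᵀ·S⁻¹ = [1013/6565 -2468/6565; 3348/6565 -1028/6565]
step 0: x' = x̄ + K·y = [-901/6565, 7009/6565]
step 0: P' = (I − K·H)·P̄ = [3772/6565 3912/6565; 3912/6565 8652/6565]
step 1: x̄ = F·x = [-4306/6565, -1582/1313]
step 1: P̄ = F·P·Fᵀ + Q = [79202/6565 1032/1313; 1032/1313 6172/1313]
step 1: y = z − H·x̄ = [179/65, 1557/6565]
step 1: S = H·P̄·Hᵀ + R = [2062/65 2606/65; 2606/65 732413/6565]
step 1: K = P̄·Hᵀ·S⁻¹ = [817297/6340929 -2306132/6340929; 948900/2113643 -296620/2113643]
step 1: x' = x̄ + K·y = [-2455259/6340929, -3898/2113643]
step 1: P' = (I − K·H)·P̄ = [3421196/6340929 1115064/2113643; 1115064/2113643 2455332/2113643]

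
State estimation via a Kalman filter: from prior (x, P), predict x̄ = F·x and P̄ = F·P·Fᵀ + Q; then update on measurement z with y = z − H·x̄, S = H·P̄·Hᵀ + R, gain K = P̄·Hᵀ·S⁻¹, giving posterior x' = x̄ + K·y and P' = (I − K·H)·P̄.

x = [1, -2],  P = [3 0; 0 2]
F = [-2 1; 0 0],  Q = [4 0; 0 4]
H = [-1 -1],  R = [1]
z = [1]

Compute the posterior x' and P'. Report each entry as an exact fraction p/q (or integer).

x̄ = F·x = [-4, 0]
P̄ = F·P·Fᵀ + Q = [18 0; 0 4]
y = z − H·x̄ = [-3]
S = H·P̄·Hᵀ + R = [23]
K = P̄·Hᵀ·S⁻¹ = [-18/23; -4/23]
x' = x̄ + K·y = [-38/23, 12/23]
P' = (I − K·H)·P̄ = [90/23 -72/23; -72/23 76/23]

x' = [-38/23, 12/23]
P' = [90/23 -72/23; -72/23 76/23]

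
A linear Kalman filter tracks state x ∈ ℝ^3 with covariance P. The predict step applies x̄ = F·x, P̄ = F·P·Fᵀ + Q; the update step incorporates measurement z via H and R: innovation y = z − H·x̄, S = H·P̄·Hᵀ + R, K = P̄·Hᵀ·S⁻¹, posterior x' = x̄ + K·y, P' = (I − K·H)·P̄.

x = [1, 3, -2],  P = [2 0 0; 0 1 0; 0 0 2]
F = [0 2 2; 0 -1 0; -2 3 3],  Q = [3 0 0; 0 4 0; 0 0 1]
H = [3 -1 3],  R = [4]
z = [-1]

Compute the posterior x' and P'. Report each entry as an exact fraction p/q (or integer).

x' = [331/822, -1103/411, -441/274]
P' = [2129/822 188/411 -623/274; 188/411 1855/411 139/137; -623/274 139/137 789/274]

x̄ = F·x = [2, -3, 1]
P̄ = F·P·Fᵀ + Q = [15 -2 18; -2 5 -3; 18 -3 36]
y = z − H·x̄ = [-13]
S = H·P̄·Hᵀ + R = [822]
K = P̄·Hᵀ·S⁻¹ = [101/822; -10/411; 55/274]
x' = x̄ + K·y = [331/822, -1103/411, -441/274]
P' = (I − K·H)·P̄ = [2129/822 188/411 -623/274; 188/411 1855/411 139/137; -623/274 139/137 789/274]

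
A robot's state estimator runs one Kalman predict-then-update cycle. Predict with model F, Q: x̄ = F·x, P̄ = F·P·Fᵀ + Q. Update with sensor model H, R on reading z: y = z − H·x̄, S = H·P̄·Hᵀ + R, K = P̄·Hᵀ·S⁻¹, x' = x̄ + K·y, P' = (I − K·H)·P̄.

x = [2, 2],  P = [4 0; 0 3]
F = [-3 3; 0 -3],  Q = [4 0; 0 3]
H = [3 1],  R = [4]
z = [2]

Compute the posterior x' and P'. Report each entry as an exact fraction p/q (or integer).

x̄ = F·x = [0, -6]
P̄ = F·P·Fᵀ + Q = [67 -27; -27 30]
y = z − H·x̄ = [8]
S = H·P̄·Hᵀ + R = [475]
K = P̄·Hᵀ·S⁻¹ = [174/475; -51/475]
x' = x̄ + K·y = [1392/475, -3258/475]
P' = (I − K·H)·P̄ = [1549/475 -3951/475; -3951/475 11649/475]

x' = [1392/475, -3258/475]
P' = [1549/475 -3951/475; -3951/475 11649/475]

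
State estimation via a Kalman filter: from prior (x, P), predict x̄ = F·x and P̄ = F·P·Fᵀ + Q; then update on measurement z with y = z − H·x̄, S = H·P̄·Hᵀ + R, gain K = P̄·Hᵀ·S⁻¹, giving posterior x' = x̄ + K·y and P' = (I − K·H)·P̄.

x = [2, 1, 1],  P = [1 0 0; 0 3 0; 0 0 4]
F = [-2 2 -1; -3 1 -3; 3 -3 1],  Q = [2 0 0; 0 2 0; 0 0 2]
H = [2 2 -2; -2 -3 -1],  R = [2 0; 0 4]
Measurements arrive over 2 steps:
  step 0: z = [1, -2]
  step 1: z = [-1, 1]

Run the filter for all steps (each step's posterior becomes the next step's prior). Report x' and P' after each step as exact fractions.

step 0: x' = [9367/15965, 1912/15965, 3024/15965], P' = [29158/15965 -22232/15965 4116/15965; -22232/15965 21338/15965 -854/15965; 4116/15965 -854/15965 8402/15965]
step 1: x' = [5153819/51103312, -98998867/204413248, 20939783/204413248], P' = [9782555/6387914 -28396523/25551656 7254911/25551656; -28396523/25551656 109048611/102206624 -8159831/102206624; 7254911/25551656 -8159831/102206624 53515835/102206624]

step 0: x̄ = F·x = [-3, -8, 4]
step 0: P̄ = F·P·Fᵀ + Q = [22 24 -28; 24 50 -30; -28 -30 42]
step 0: y = z − H·x̄ = [31, -28]
step 0: S = H·P̄·Hᵀ + R = [1114 -720; -720 580]
step 0: K = P̄·Hᵀ·S⁻¹ = [562/3193 1066/15965; -8/3193 -4674/15965; -1028/3193 -3518/15965]
step 0: x' = x̄ + K·y = [9367/15965, 1912/15965, 3024/15965]
step 0: P' = (I − K·H)·P̄ = [29158/15965 -22232/15965 4116/15965; -22232/15965 21338/15965 -854/15965; 4116/15965 -854/15965 8402/15965]
step 1: x̄ = F·x = [-17934/15965, -35261/15965, 819/515]
step 1: P̄ = F·P·Fᵀ + Q = [440052/15965 463708/15965 -19452/515; 463708/15965 603912/15965 -21818/515; -19452/515 -21818/515 29832/515]
step 1: y = z − H·x̄ = [141203/15965, -100297/15965]
step 1: S = H·P̄·Hᵀ + R = [21851578/15965 -12082632/15965; -12082632/15965 7278368/15965]
step 1: K = P̄·Hᵀ·S⁻¹ = [91547/672412 -162891/51103312; 95325/2689648 -45906909/204413248; -859369/2689648 -43537815/204413248]
step 1: x' = x̄ + K·y = [5153819/51103312, -98998867/204413248, 20939783/204413248]
step 1: P' = (I − K·H)·P̄ = [9782555/6387914 -28396523/25551656 7254911/25551656; -28396523/25551656 109048611/102206624 -8159831/102206624; 7254911/25551656 -8159831/102206624 53515835/102206624]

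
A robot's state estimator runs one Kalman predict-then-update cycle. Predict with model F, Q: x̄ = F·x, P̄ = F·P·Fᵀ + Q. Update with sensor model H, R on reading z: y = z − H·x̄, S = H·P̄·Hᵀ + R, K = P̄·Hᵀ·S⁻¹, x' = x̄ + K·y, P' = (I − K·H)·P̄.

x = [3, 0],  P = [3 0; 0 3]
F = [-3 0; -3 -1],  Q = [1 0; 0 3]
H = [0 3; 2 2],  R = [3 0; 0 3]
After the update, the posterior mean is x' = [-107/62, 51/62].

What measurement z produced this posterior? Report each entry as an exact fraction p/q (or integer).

x̄ = F·x = [-9, -9]
P̄ = F·P·Fᵀ + Q = [28 27; 27 33]
S = H·P̄·Hᵀ + R = [300 360; 360 463]
K = P̄·Hᵀ·S⁻¹ = [-699/3100 64/155; 879/3100 6/155]
x' − x̄ = [451/62, 609/62] = K·y
y = (KᵀK)⁻¹·Kᵀ·(x' − x̄) = [30, 34]
z = y + H·x̄ = [30, 34] + [-27, -36] = [3, -2]

z = [3, -2]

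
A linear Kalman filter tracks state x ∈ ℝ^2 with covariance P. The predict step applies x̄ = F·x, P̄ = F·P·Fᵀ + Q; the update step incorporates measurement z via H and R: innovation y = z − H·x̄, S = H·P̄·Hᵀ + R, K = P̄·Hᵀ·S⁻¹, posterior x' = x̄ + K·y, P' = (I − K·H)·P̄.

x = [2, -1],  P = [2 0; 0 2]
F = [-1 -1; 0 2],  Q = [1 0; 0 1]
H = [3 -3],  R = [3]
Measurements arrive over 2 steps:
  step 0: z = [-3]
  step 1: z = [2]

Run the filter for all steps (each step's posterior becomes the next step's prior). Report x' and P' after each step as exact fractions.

step 0: x̄ = F·x = [-1, -2]
step 0: P̄ = F·P·Fᵀ + Q = [5 -4; -4 9]
step 0: y = z − H·x̄ = [-6]
step 0: S = H·P̄·Hᵀ + R = [201]
step 0: K = P̄·Hᵀ·S⁻¹ = [9/67; -13/67]
step 0: x' = x̄ + K·y = [-121/67, -56/67]
step 0: P' = (I − K·H)·P̄ = [92/67 83/67; 83/67 96/67]
step 1: x̄ = F·x = [177/67, -112/67]
step 1: P̄ = F·P·Fᵀ + Q = [421/67 -358/67; -358/67 451/67]
step 1: y = z − H·x̄ = [-733/67]
step 1: S = H·P̄·Hᵀ + R = [14493/67]
step 1: K = P̄·Hᵀ·S⁻¹ = [779/4831; -809/4831]
step 1: x' = x̄ + K·y = [4240/4831, 775/4831]
step 1: P' = (I − K·H)·P̄ = [3184/4831 2405/4831; 2405/4831 3214/4831]

step 0: x' = [-121/67, -56/67], P' = [92/67 83/67; 83/67 96/67]
step 1: x' = [4240/4831, 775/4831], P' = [3184/4831 2405/4831; 2405/4831 3214/4831]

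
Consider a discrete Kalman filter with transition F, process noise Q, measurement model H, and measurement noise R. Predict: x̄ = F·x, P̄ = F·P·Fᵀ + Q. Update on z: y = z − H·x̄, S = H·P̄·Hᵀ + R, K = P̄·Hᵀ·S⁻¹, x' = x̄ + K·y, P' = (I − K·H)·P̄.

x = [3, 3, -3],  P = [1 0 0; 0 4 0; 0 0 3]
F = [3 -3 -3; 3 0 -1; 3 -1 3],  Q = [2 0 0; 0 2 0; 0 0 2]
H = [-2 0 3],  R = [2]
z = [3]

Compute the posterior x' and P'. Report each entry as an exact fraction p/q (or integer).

x' = [438/187, 1974/187, 474/187]
P' = [6949/187 1872/187 4605/187; 1872/187 2294/187 1242/187; 4605/187 1242/187 3093/187]

x̄ = F·x = [9, 12, -3]
P̄ = F·P·Fᵀ + Q = [74 18 -6; 18 14 0; -6 0 42]
y = z − H·x̄ = [30]
S = H·P̄·Hᵀ + R = [748]
K = P̄·Hᵀ·S⁻¹ = [-83/374; -9/187; 69/374]
x' = x̄ + K·y = [438/187, 1974/187, 474/187]
P' = (I − K·H)·P̄ = [6949/187 1872/187 4605/187; 1872/187 2294/187 1242/187; 4605/187 1242/187 3093/187]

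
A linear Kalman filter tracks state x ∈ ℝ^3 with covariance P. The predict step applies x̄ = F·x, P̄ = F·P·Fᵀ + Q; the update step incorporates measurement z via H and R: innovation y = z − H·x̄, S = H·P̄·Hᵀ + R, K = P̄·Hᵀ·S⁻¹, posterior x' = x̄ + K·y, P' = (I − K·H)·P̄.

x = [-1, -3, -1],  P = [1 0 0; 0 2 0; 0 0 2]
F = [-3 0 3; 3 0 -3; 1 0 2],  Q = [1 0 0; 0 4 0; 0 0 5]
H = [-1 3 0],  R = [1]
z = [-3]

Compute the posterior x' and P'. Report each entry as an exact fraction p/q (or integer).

x̄ = F·x = [0, 0, -3]
P̄ = F·P·Fᵀ + Q = [28 -27 9; -27 31 -9; 9 -9 14]
y = z − H·x̄ = [-3]
S = H·P̄·Hᵀ + R = [470]
K = P̄·Hᵀ·S⁻¹ = [-109/470; 12/47; -18/235]
x' = x̄ + K·y = [327/470, -36/47, -651/235]
P' = (I − K·H)·P̄ = [1279/470 39/47 153/235; 39/47 17/47 9/47; 153/235 9/47 2642/235]

x' = [327/470, -36/47, -651/235]
P' = [1279/470 39/47 153/235; 39/47 17/47 9/47; 153/235 9/47 2642/235]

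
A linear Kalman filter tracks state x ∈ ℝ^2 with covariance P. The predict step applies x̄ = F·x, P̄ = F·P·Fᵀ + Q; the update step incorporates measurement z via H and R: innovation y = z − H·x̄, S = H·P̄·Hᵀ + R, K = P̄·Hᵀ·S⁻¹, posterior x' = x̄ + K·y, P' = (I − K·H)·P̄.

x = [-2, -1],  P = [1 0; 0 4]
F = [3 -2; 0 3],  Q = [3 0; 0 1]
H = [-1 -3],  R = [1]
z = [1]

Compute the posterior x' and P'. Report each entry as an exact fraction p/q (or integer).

x' = [-700/109, 195/109]
P' = [2084/109 -702/109; -702/109 497/218]

x̄ = F·x = [-4, -3]
P̄ = F·P·Fᵀ + Q = [28 -24; -24 37]
y = z − H·x̄ = [-12]
S = H·P̄·Hᵀ + R = [218]
K = P̄·Hᵀ·S⁻¹ = [22/109; -87/218]
x' = x̄ + K·y = [-700/109, 195/109]
P' = (I − K·H)·P̄ = [2084/109 -702/109; -702/109 497/218]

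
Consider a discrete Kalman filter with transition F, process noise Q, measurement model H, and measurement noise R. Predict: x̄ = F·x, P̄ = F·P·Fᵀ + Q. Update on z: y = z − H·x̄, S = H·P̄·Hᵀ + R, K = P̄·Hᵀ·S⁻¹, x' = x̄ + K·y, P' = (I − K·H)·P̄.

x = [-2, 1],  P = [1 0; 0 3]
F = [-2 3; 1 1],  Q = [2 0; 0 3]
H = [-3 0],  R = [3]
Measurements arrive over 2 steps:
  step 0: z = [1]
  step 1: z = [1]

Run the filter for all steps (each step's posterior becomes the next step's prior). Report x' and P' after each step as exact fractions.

step 0: x̄ = F·x = [7, -1]
step 0: P̄ = F·P·Fᵀ + Q = [33 7; 7 7]
step 0: y = z − H·x̄ = [22]
step 0: S = H·P̄·Hᵀ + R = [300]
step 0: K = P̄·Hᵀ·S⁻¹ = [-33/100; -7/100]
step 0: x' = x̄ + K·y = [-13/50, -127/50]
step 0: P' = (I − K·H)·P̄ = [33/100 7/100; 7/100 553/100]
step 1: x̄ = F·x = [-71/10, -14/5]
step 1: P̄ = F·P·Fᵀ + Q = [209/4 16; 16 9]
step 1: y = z − H·x̄ = [-203/10]
step 1: S = H·P̄·Hᵀ + R = [1893/4]
step 1: K = P̄·Hᵀ·S⁻¹ = [-209/631; -64/631]
step 1: x' = x̄ + K·y = [-1187/3155, -2338/3155]
step 1: P' = (I − K·H)·P̄ = [209/631 64/631; 64/631 2607/631]

step 0: x' = [-13/50, -127/50], P' = [33/100 7/100; 7/100 553/100]
step 1: x' = [-1187/3155, -2338/3155], P' = [209/631 64/631; 64/631 2607/631]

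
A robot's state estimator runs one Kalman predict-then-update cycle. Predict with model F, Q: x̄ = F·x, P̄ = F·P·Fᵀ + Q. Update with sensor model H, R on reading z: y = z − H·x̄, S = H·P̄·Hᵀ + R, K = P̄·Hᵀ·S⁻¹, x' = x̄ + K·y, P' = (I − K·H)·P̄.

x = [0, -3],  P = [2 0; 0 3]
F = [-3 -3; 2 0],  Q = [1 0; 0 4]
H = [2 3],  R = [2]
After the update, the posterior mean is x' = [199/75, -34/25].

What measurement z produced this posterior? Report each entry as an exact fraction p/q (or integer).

x̄ = F·x = [9, 0]
P̄ = F·P·Fᵀ + Q = [46 -12; -12 12]
S = H·P̄·Hᵀ + R = [150]
K = P̄·Hᵀ·S⁻¹ = [28/75; 2/25]
x' − x̄ = [-476/75, -34/25] = K·y
y = (KᵀK)⁻¹·Kᵀ·(x' − x̄) = [-17]
z = y + H·x̄ = [-17] + [18] = [1]

z = [1]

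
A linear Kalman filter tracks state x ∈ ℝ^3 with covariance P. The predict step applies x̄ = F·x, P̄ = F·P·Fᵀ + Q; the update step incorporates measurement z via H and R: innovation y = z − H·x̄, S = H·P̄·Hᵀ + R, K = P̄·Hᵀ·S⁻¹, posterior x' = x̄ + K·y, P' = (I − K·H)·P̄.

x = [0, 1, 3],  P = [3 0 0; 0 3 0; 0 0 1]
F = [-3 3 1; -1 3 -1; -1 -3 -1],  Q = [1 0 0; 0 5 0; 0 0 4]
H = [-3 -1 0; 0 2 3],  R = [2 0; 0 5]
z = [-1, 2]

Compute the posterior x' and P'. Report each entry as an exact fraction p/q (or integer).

x' = [111583/69806, -260907/69806, 10913/3674]
P' = [41392/34903 -105367/34903 7449/3674; -105367/34903 329292/34903 -23269/3674; 7449/3674 -23269/3674 8803/1837]

x̄ = F·x = [6, 0, -6]
P̄ = F·P·Fᵀ + Q = [56 35 -19; 35 36 -23; -19 -23 35]
y = z − H·x̄ = [17, 20]
S = H·P̄·Hᵀ + R = [752 -42; -42 188]
K = P̄·Hᵀ·S⁻¹ = [-18809/69806 625/69806; -13191/69806 -1833/69806; 461/3674 628/1837]
x' = x̄ + K·y = [111583/69806, -260907/69806, 10913/3674]
P' = (I − K·H)·P̄ = [41392/34903 -105367/34903 7449/3674; -105367/34903 329292/34903 -23269/3674; 7449/3674 -23269/3674 8803/1837]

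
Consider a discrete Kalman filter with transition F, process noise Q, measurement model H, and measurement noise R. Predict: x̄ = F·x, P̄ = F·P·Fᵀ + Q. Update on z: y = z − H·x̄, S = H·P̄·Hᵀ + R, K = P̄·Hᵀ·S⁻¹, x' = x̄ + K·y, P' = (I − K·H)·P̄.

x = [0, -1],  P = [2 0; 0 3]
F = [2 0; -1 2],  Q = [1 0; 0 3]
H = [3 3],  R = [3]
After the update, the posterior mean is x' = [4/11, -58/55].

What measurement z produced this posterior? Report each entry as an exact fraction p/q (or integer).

x̄ = F·x = [0, -2]
P̄ = F·P·Fᵀ + Q = [9 -4; -4 17]
S = H·P̄·Hᵀ + R = [165]
K = P̄·Hᵀ·S⁻¹ = [1/11; 13/55]
x' − x̄ = [4/11, 52/55] = K·y
y = (KᵀK)⁻¹·Kᵀ·(x' − x̄) = [4]
z = y + H·x̄ = [4] + [-6] = [-2]

z = [-2]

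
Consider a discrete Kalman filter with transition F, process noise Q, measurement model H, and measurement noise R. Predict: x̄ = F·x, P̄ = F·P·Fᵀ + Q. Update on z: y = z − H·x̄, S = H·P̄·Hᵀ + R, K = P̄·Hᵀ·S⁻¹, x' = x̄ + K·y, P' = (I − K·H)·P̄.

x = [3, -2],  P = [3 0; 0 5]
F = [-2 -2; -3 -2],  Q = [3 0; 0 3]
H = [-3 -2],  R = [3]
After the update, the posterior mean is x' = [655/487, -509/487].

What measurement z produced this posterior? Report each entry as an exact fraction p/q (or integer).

z = [-2]

x̄ = F·x = [-2, -5]
P̄ = F·P·Fᵀ + Q = [35 38; 38 50]
S = H·P̄·Hᵀ + R = [974]
K = P̄·Hᵀ·S⁻¹ = [-181/974; -107/487]
x' − x̄ = [1629/487, 1926/487] = K·y
y = (KᵀK)⁻¹·Kᵀ·(x' − x̄) = [-18]
z = y + H·x̄ = [-18] + [16] = [-2]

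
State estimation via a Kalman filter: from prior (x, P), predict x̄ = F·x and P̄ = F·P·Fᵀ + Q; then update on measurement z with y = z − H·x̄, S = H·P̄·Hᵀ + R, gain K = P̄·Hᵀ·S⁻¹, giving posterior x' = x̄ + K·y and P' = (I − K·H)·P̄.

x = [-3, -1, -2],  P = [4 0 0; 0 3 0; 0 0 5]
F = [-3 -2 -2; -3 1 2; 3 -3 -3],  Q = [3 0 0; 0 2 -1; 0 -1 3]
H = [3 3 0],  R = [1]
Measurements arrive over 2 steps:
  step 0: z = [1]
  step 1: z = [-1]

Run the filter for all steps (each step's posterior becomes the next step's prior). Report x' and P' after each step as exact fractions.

step 0: x' = [6927/1369, -6452/1369, 10752/1369], P' = [38150/1369 -38069/1369 63084/1369; -38069/1369 38140/1369 -63148/1369; 63084/1369 -63148/1369 115095/1369]
step 1: x' = [1296515/4327691, -5512811/8655382, 2289303/4327691], P' = [141112699/4327691 -140699317/4327691 202556163/4327691; -140699317/4327691 281533427/8655382 -202655471/4327691; 202556163/4327691 -202655471/4327691 311755074/4327691]

step 0: x̄ = F·x = [15, 4, 0]
step 0: P̄ = F·P·Fᵀ + Q = [71 10 12; 10 61 -76; 12 -76 111]
step 0: y = z − H·x̄ = [-56]
step 0: S = H·P̄·Hᵀ + R = [1369]
step 0: K = P̄·Hᵀ·S⁻¹ = [243/1369; 213/1369; -192/1369]
step 0: x' = x̄ + K·y = [6927/1369, -6452/1369, 10752/1369]
step 0: P' = (I − K·H)·P̄ = [38150/1369 -38069/1369 63084/1369; -38069/1369 38140/1369 -63148/1369; 63084/1369 -63148/1369 115095/1369]
step 1: x̄ = F·x = [-29381/1369, -5729/1369, 213/37]
step 1: P̄ = F·P·Fᵀ + Q = [755393/1369 71371/1369 -2883/37; 71371/1369 63422/1369 -2485/37; -2883/37 -2485/37 102]
step 1: y = z − H·x̄ = [103961/1369]
step 1: S = H·P̄·Hᵀ + R = [8655382/1369]
step 1: K = P̄·Hᵀ·S⁻¹ = [1240146/4327691; 404379/8655382; -297924/4327691]
step 1: x' = x̄ + K·y = [1296515/4327691, -5512811/8655382, 2289303/4327691]
step 1: P' = (I − K·H)·P̄ = [141112699/4327691 -140699317/4327691 202556163/4327691; -140699317/4327691 281533427/8655382 -202655471/4327691; 202556163/4327691 -202655471/4327691 311755074/4327691]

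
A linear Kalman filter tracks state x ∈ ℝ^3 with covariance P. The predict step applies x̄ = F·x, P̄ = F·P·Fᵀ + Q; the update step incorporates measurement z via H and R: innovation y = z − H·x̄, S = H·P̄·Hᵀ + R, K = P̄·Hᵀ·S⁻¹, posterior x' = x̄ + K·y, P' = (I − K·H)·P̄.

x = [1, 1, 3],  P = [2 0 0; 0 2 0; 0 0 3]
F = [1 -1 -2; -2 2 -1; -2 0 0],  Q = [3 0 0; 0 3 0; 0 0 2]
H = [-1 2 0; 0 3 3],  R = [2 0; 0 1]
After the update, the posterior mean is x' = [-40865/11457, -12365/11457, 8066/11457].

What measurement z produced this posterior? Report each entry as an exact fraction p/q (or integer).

z = [1, -1]

x̄ = F·x = [-6, -3, -2]
P̄ = F·P·Fᵀ + Q = [19 -2 -4; -2 22 8; -4 8 10]
S = H·P̄·Hᵀ + R = [117 198; 198 433]
K = P̄·Hᵀ·S⁻¹ = [-6395/11457 272/1273; 2098/11457 158/1273; -2032/11457 262/1273]
x' − x̄ = [27877/11457, 22006/11457, 30980/11457] = K·y
y = (KᵀK)⁻¹·Kᵀ·(x' − x̄) = [1, 14]
z = y + H·x̄ = [1, 14] + [0, -15] = [1, -1]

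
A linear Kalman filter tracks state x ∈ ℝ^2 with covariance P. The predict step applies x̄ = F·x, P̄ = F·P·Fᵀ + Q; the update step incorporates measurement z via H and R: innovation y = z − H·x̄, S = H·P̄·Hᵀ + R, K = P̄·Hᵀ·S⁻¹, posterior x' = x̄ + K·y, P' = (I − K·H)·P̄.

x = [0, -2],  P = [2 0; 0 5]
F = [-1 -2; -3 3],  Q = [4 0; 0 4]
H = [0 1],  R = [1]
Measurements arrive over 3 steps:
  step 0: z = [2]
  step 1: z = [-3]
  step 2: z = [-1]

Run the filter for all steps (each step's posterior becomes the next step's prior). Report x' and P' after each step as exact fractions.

step 0: x' = [20/17, 32/17], P' = [298/17 -6/17; -6/17 67/68]
step 1: x' = [-75678/12103, -35961/12103], P' = [149678/12103 3102/12103; 3102/12103 12035/12103]
step 2: x' = [55815/5984, -664421/730048], P' = [77389/5984 3165/11968; 3165/11968 1447993/1460096]

step 0: x̄ = F·x = [4, -6]
step 0: P̄ = F·P·Fᵀ + Q = [26 -24; -24 67]
step 0: y = z − H·x̄ = [8]
step 0: S = H·P̄·Hᵀ + R = [68]
step 0: K = P̄·Hᵀ·S⁻¹ = [-6/17; 67/68]
step 0: x' = x̄ + K·y = [20/17, 32/17]
step 0: P' = (I − K·H)·P̄ = [298/17 -6/17; -6/17 67/68]
step 1: x̄ = F·x = [-84/17, 36/17]
step 1: P̄ = F·P·Fᵀ + Q = [409/17 1551/34; 1551/34 12035/68]
step 1: y = z − H·x̄ = [-87/17]
step 1: S = H·P̄·Hᵀ + R = [12103/68]
step 1: K = P̄·Hᵀ·S⁻¹ = [3102/12103; 12035/12103]
step 1: x' = x̄ + K·y = [-75678/12103, -35961/12103]
step 1: P' = (I − K·H)·P̄ = [149678/12103 3102/12103; 3102/12103 12035/12103]
step 2: x̄ = F·x = [147600/12103, 119151/12103]
step 2: P̄ = F·P·Fᵀ + Q = [258638/12103 386130/12103; 386130/12103 1447993/12103]
step 2: y = z − H·x̄ = [-131254/12103]
step 2: S = H·P̄·Hᵀ + R = [1460096/12103]
step 2: K = P̄·Hᵀ·S⁻¹ = [3165/11968; 1447993/1460096]
step 2: x' = x̄ + K·y = [55815/5984, -664421/730048]
step 2: P' = (I − K·H)·P̄ = [77389/5984 3165/11968; 3165/11968 1447993/1460096]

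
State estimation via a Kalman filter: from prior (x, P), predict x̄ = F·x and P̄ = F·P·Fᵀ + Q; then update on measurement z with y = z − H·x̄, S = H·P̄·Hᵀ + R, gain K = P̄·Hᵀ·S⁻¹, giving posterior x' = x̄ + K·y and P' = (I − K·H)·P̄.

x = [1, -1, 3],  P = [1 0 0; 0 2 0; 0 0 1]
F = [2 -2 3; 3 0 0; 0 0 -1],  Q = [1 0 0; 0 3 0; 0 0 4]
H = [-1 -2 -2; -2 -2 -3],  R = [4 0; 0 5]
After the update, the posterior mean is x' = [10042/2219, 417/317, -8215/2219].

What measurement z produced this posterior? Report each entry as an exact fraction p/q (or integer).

x̄ = F·x = [13, 3, -3]
P̄ = F·P·Fᵀ + Q = [22 6 -3; 6 12 0; -3 0 5]
S = H·P̄·Hᵀ + R = [106 137; 137 198]
K = P̄·Hᵀ·S⁻¹ = [895/2219 -1146/2219; -144/317 42/317; -153/2219 5/2219]
x' − x̄ = [-18805/2219, -534/317, -1558/2219] = K·y
y = (KᵀK)⁻¹·Kᵀ·(x' − x̄) = [11, 25]
z = y + H·x̄ = [11, 25] + [-13, -23] = [-2, 2]

z = [-2, 2]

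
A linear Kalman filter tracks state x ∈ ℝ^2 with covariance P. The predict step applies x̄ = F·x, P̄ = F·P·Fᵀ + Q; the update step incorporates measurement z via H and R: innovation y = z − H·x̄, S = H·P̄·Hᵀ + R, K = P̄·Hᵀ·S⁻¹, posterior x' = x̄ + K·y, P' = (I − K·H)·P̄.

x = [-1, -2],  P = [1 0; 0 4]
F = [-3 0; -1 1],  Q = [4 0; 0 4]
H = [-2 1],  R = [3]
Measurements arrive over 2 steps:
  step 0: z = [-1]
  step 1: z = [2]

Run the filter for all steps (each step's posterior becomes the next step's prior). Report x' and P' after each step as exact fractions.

step 0: x' = [9/26, -17/26], P' = [147/52 225/52; 225/52 459/52]
step 1: x' = [-5457/3790, -1703/1895], P' = [14257/7580 9313/3790; 9313/3790 9937/1895]

step 0: x̄ = F·x = [3, -1]
step 0: P̄ = F·P·Fᵀ + Q = [13 3; 3 9]
step 0: y = z − H·x̄ = [6]
step 0: S = H·P̄·Hᵀ + R = [52]
step 0: K = P̄·Hᵀ·S⁻¹ = [-23/52; 3/52]
step 0: x' = x̄ + K·y = [9/26, -17/26]
step 0: P' = (I − K·H)·P̄ = [147/52 225/52; 225/52 459/52]
step 1: x̄ = F·x = [-27/26, -1]
step 1: P̄ = F·P·Fᵀ + Q = [1531/52 -9/2; -9/2 7]
step 1: y = z − H·x̄ = [12/13]
step 1: S = H·P̄·Hᵀ + R = [1895/13]
step 1: K = P̄·Hᵀ·S⁻¹ = [-824/1895; 208/1895]
step 1: x' = x̄ + K·y = [-5457/3790, -1703/1895]
step 1: P' = (I − K·H)·P̄ = [14257/7580 9313/3790; 9313/3790 9937/1895]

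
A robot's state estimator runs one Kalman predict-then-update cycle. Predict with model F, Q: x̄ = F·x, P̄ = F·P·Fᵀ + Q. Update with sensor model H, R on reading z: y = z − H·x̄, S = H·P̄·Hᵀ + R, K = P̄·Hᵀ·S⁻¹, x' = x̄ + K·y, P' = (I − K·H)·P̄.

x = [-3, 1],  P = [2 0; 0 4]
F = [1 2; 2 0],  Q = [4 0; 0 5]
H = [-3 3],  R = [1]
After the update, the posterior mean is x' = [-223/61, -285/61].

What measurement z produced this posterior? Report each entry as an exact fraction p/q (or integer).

x̄ = F·x = [-1, -6]
P̄ = F·P·Fᵀ + Q = [22 4; 4 13]
S = H·P̄·Hᵀ + R = [244]
K = P̄·Hᵀ·S⁻¹ = [-27/122; 27/244]
x' − x̄ = [-162/61, 81/61] = K·y
y = (KᵀK)⁻¹·Kᵀ·(x' − x̄) = [12]
z = y + H·x̄ = [12] + [-15] = [-3]

z = [-3]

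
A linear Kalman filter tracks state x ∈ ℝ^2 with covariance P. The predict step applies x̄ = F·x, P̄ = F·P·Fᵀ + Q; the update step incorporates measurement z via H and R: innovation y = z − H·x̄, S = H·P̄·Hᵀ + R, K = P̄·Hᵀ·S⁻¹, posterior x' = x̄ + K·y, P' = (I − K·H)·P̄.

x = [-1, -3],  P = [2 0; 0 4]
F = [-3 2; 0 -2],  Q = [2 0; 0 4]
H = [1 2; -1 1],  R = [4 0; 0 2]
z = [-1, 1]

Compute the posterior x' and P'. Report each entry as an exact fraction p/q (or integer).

x' = [-249/290, 36/145]
P' = [183/145 -4/145; -4/145 92/145]

x̄ = F·x = [-3, 6]
P̄ = F·P·Fᵀ + Q = [36 -16; -16 20]
y = z − H·x̄ = [-10, -8]
S = H·P̄·Hᵀ + R = [56 20; 20 90]
K = P̄·Hᵀ·S⁻¹ = [35/116 -187/290; 9/29 48/145]
x' = x̄ + K·y = [-249/290, 36/145]
P' = (I − K·H)·P̄ = [183/145 -4/145; -4/145 92/145]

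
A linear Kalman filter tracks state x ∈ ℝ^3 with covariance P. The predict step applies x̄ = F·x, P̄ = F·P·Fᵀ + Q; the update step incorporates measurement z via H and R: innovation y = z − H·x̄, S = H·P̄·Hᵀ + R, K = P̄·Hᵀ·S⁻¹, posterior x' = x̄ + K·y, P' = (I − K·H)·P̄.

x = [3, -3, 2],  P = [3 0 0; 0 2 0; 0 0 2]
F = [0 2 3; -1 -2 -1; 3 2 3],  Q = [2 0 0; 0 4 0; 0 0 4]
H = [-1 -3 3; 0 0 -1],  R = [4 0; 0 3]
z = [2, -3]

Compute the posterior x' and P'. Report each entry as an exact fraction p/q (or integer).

x' = [-4234/1631, 5598/1631, 5286/1631]
P' = [27284/1631 -6842/1631 2238/1631; -6842/1631 4731/1631 1971/1631; 2238/1631 1971/1631 2931/1631]

x̄ = F·x = [0, 1, 9]
P̄ = F·P·Fᵀ + Q = [28 -14 26; -14 17 -23; 26 -23 57]
y = z − H·x̄ = [-22, 6]
S = H·P̄·Hᵀ + R = [872 -214; -214 60]
K = P̄·Hᵀ·S⁻¹ = [-11/1631 -746/1631; -719/3262 -657/1631; 321/3262 -977/1631]
x' = x̄ + K·y = [-4234/1631, 5598/1631, 5286/1631]
P' = (I − K·H)·P̄ = [27284/1631 -6842/1631 2238/1631; -6842/1631 4731/1631 1971/1631; 2238/1631 1971/1631 2931/1631]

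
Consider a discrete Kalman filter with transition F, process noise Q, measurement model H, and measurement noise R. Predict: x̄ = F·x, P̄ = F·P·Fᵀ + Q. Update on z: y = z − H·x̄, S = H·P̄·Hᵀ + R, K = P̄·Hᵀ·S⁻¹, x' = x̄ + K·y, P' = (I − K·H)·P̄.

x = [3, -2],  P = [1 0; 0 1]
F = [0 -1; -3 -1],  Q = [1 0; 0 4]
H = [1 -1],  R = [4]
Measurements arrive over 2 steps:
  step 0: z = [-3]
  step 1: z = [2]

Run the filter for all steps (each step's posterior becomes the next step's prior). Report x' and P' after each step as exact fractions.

step 0: x̄ = F·x = [2, -7]
step 0: P̄ = F·P·Fᵀ + Q = [2 1; 1 14]
step 0: y = z − H·x̄ = [-12]
step 0: S = H·P̄·Hᵀ + R = [18]
step 0: K = P̄·Hᵀ·S⁻¹ = [1/18; -13/18]
step 0: x' = x̄ + K·y = [4/3, 5/3]
step 0: P' = (I − K·H)·P̄ = [35/18 31/18; 31/18 83/18]
step 1: x̄ = F·x = [-5/3, -17/3]
step 1: P̄ = F·P·Fᵀ + Q = [101/18 88/9; 88/9 328/9]
step 1: y = z − H·x̄ = [-2]
step 1: S = H·P̄·Hᵀ + R = [53/2]
step 1: K = P̄·Hᵀ·S⁻¹ = [-25/159; -160/159]
step 1: x' = x̄ + K·y = [-215/159, -581/159]
step 1: P' = (I − K·H)·P̄ = [788/159 296/53; 296/53 1528/159]

step 0: x' = [4/3, 5/3], P' = [35/18 31/18; 31/18 83/18]
step 1: x' = [-215/159, -581/159], P' = [788/159 296/53; 296/53 1528/159]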